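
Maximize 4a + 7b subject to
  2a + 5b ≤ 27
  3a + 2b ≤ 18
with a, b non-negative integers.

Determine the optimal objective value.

(a,b)=(3,4): 2·3+5·4=26≤27, 3·3+2·4=17≤18, objective 40.
(a,b)=(4,3): 2·4+5·3=23≤27, 3·4+2·3=18≤18, objective 37.
(a,b)=(2,4): 2·2+5·4=24≤27, 3·2+2·4=14≤18, objective 36.
No feasible integer point exceeds 40.

40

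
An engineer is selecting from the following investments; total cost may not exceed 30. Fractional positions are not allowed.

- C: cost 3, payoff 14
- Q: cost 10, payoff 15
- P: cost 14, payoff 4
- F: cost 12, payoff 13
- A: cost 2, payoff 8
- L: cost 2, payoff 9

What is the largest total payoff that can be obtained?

This is a 0-1 knapsack instance.
Take C, Q, F, A, and L: cost 3 + 10 + 12 + 2 + 2 = 29 ≤ 30, payoff 14 + 15 + 13 + 8 + 9 = 59.
No other feasible combination does better.

59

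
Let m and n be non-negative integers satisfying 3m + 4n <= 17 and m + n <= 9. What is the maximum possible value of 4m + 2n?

20

(m,n)=(5,0): 3·5+4·0=15≤17, 1·5+1·0=5≤9, objective 20.
(m,n)=(4,1): 3·4+4·1=16≤17, 1·4+1·1=5≤9, objective 18.
(m,n)=(4,0): 3·4+4·0=12≤17, 1·4+1·0=4≤9, objective 16.
The best lattice point is (5,0), giving 20.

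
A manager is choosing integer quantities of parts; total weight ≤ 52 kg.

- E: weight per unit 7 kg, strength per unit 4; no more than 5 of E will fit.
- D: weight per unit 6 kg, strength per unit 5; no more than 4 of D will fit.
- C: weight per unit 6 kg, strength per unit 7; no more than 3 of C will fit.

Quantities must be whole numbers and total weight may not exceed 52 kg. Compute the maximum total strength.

1×E, 4×D, and 3×C: weight 49 ≤ 52, strength 1·4 + 4·5 + 3·7 = 45.
2×E, 3×D, and 3×C: weight 50 ≤ 52, strength 2·4 + 3·5 + 3·7 = 44.
Best is 45.

45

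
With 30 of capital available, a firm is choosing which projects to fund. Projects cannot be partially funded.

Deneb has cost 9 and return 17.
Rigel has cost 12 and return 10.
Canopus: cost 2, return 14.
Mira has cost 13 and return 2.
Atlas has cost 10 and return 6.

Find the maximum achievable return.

Allowing fractional choices, the relaxed optimum would be about 45.2, but projects are indivisible.
Deneb + Rigel + Canopus: cost 9 + 12 + 2 = 23 ≤ 30, return 17 + 10 + 14 = 41.
Deneb + Canopus + Mira: cost 9 + 2 + 13 = 24 ≤ 30, return 17 + 14 + 2 = 33.
Deneb + Canopus + Atlas: cost 9 + 2 + 10 = 21 ≤ 30, return 17 + 14 + 6 = 37.
Best is Deneb, Rigel, and Canopus with total return 41.

41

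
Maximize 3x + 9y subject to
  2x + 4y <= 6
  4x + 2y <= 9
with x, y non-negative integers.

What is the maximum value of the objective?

Relaxing integrality, the LP optimum is 13.50 at (x,y) = (0, 1.5), which is not an integer point.
(x,y)=(1,1): 2·1+4·1=6≤6, 4·1+2·1=6≤9, objective 12.
(x,y)=(0,1): 2·0+4·1=4≤6, 4·0+2·1=2≤9, objective 9.
The best lattice point is (1,1), giving 12.

12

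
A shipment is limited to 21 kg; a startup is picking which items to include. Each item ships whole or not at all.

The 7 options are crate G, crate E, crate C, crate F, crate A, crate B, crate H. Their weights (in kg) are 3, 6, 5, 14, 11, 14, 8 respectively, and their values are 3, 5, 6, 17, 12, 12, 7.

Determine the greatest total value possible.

Take crate C and crate F: weight 5 + 14 = 19 ≤ 21, value 6 + 17 = 23.
No other feasible combination does better.

23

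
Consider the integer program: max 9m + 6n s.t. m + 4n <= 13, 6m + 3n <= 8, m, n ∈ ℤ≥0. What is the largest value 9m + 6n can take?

12

(m,n)=(0,2): 1·0+4·2=8≤13, 6·0+3·2=6≤8, objective 12.
(m,n)=(0,1): 1·0+4·1=4≤13, 6·0+3·1=3≤8, objective 6.
No feasible integer point exceeds 12.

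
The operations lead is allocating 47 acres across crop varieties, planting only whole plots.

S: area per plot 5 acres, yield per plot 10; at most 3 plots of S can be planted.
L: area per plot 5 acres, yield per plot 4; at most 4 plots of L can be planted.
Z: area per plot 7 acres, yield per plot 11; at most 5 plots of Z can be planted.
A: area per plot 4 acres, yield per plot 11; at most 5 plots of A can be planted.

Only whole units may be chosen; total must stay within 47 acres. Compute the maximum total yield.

1×S, 3×Z, and 5×A: area 46 ≤ 47, yield 1·10 + 3·11 + 5·11 = 98.
3×S, 1×L, 1×Z, and 5×A: area 47 ≤ 47, yield 3·10 + 1·4 + 1·11 + 5·11 = 100.
Best is 100.

100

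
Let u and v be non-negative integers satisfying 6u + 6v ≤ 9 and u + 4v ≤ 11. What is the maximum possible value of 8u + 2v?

8

The continuous relaxation peaks at (1.5, 0) with value 12.00; rounding to a feasible lattice point costs some objective.
(u,v)=(1,0): 6·1+6·0=6≤9, 1·1+4·0=1≤11, objective 8.
(u,v)=(0,1): 6·0+6·1=6≤9, 1·0+4·1=4≤11, objective 2.
(u,v)=(0,0): 6·0+6·0=0≤9, 1·0+4·0=0≤11, objective 0.
Maximum is 8 at (u,v)=(1,0).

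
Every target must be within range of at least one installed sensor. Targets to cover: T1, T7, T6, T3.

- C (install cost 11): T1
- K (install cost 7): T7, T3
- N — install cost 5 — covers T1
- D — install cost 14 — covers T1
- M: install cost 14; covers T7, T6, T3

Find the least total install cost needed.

Choose N and M: together they cover T1, T7, T6, T3 — every target.
Total install cost: 5 + 14 = 19.

19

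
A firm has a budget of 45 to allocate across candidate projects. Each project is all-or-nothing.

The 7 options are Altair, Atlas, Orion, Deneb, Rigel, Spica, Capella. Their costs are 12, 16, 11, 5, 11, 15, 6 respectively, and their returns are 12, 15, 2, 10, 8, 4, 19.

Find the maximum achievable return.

This is a 0-1 knapsack instance.
Allowing fractional choices, the relaxed optimum would be about 60.4, but projects are indivisible.
Atlas + Deneb + Rigel + Capella: cost 16 + 5 + 11 + 6 = 38 ≤ 45, return 15 + 10 + 8 + 19 = 52.
Altair + Atlas + Deneb + Capella: cost 12 + 16 + 5 + 6 = 39 ≤ 45, return 12 + 15 + 10 + 19 = 56.
Altair + Atlas + Rigel + Capella: cost 12 + 16 + 11 + 6 = 45 ≤ 45, return 12 + 15 + 8 + 19 = 54.
Best is Altair, Atlas, Deneb, and Capella with total return 56.

56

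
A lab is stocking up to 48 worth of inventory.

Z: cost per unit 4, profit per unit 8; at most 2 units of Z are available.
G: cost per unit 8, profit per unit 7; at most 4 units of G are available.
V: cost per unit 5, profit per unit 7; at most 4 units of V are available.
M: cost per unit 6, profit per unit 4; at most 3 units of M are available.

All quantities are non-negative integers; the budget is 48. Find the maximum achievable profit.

59

Z has the best ratio (8/4); taking only Z gives at most 2×8 = 16 (stopped by the supply cap of 2).
Mixing does better — 2×Z, 1×G, 4×V, and 2×M: cost 48 ≤ 48, profit 2·8 + 1·7 + 4·7 + 2·4 = 59.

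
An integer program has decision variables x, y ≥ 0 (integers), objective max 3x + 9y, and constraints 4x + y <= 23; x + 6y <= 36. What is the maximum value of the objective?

57

The continuous relaxation peaks at (4.43, 5.26) with value 60.65; rounding to a feasible lattice point costs some objective.
(x,y)=(4,5) is feasible, giving 57.
(x,y)=(3,5) is feasible, giving 54.
The best lattice point is (4,5), giving 57.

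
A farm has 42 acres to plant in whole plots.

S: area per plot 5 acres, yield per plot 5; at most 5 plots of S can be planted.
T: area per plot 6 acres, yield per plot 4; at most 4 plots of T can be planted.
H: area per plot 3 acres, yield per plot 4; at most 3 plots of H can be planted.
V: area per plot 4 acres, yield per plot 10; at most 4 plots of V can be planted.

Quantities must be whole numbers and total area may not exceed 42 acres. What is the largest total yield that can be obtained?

68

Take 4×S, 2×H, and 4×V: area 42 ≤ 42, yield 4·5 + 2·4 + 4·10 = 68.
V has the best ratio (10/4) and is taken to its limit of 4; remaining capacity is filled optimally with the others.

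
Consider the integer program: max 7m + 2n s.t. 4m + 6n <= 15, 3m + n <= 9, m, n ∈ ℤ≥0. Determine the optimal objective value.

(m,n)=(3,0): 4·3+6·0=12≤15, 3·3+1·0=9≤9, objective 21.
(m,n)=(2,1): 4·2+6·1=14≤15, 3·2+1·1=7≤9, objective 16.
(m,n)=(2,0): 4·2+6·0=8≤15, 3·2+1·0=6≤9, objective 14.
No feasible integer point exceeds 21.

21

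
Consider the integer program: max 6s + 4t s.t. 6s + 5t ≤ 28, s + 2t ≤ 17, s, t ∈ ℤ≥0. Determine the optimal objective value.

Relaxing integrality, the LP optimum is 28.00 at (s,t) = (4.67, 0), which is not an integer point.
(s,t)=(3,2): 6·3+5·2=28≤28, 1·3+2·2=7≤17, objective 26.
(s,t)=(4,0): 6·4+5·0=24≤28, 1·4+2·0=4≤17, objective 24.
No feasible integer point exceeds 26.

26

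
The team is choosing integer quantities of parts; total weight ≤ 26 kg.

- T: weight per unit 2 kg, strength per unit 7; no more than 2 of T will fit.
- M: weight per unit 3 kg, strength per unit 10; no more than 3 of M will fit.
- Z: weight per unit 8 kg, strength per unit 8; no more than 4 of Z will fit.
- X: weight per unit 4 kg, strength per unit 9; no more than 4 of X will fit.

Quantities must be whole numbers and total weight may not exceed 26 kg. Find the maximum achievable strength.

2×T, 3×M, and 3×X: weight 25 ≤ 26, strength 2·7 + 3·10 + 3·9 = 71.
2×T, 2×M, and 4×X: weight 26 ≤ 26, strength 2·7 + 2·10 + 4·9 = 70.
Best is 71.

71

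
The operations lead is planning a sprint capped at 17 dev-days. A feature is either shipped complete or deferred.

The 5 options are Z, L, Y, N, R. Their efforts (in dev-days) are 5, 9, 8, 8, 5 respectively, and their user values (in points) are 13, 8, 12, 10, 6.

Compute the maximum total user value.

25

Take Z and Y: effort 5 + 8 = 13 ≤ 17, user value 13 + 12 = 25.
No other feasible combination does better.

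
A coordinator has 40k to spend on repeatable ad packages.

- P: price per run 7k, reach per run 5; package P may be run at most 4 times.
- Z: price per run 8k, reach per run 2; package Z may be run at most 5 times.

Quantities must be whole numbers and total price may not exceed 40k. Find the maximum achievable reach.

Take 4×P and 1×Z: price 36 ≤ 40, reach 4·5 + 1·2 = 22.
P has the best ratio (5/7) and is taken to its limit of 4; remaining capacity is filled optimally with the others.

22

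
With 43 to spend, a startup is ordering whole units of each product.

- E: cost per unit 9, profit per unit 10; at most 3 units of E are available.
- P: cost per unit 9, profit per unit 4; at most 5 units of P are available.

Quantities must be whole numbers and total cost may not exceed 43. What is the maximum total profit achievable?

34

E has the best ratio (10/9); taking only E gives at most 3×10 = 30 (stopped by the supply cap of 3).
Mixing does better — 3×E and 1×P: cost 36 ≤ 43, profit 3·10 + 1·4 = 34.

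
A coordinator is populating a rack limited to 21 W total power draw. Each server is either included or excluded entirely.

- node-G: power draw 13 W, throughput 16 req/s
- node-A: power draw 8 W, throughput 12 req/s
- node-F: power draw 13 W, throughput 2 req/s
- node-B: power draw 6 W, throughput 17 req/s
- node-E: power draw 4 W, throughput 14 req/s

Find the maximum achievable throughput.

43

Take node-A, node-B, and node-E: power draw 8 + 6 + 4 = 18 ≤ 21, throughput 12 + 17 + 14 = 43.
No other feasible combination does better.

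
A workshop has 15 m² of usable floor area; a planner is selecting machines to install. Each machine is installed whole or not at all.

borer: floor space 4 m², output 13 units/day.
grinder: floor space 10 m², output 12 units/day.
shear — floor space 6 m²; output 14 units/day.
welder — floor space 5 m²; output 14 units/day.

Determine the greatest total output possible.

41

This is a 0-1 knapsack instance.
borer + shear + welder: floor space 4 + 6 + 5 = 15 ≤ 15, output 13 + 14 + 14 = 41.
shear + welder: floor space 6 + 5 = 11 ≤ 15, output 14 + 14 = 28.
borer + welder: floor space 4 + 5 = 9 ≤ 15, output 13 + 14 = 27.
Best is borer, shear, and welder with total output 41.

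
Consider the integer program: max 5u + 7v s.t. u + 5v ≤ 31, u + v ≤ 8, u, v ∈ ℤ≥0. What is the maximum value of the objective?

50

(u,v)=(3,5) is feasible, giving 50.
(u,v)=(4,4) is feasible, giving 48.
(u,v)=(1,6) is feasible, giving 47.
(u,v)=(2,5) is feasible, giving 45.
The best lattice point is (3,5), giving 50.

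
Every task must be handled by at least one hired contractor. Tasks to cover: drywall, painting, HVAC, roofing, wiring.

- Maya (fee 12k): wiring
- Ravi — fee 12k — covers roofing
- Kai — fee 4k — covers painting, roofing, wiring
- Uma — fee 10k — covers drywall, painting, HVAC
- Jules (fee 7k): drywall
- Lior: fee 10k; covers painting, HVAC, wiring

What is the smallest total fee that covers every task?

14

Choose Kai and Uma: together they cover drywall, painting, HVAC, roofing, wiring — every task.
Total fee: 4 + 10 = 14.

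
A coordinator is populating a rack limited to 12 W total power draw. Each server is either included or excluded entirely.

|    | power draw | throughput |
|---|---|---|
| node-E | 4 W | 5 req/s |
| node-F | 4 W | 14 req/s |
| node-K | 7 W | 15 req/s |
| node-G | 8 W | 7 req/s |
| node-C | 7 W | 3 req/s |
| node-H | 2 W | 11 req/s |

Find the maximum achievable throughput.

30

node-E + node-F + node-H: power draw 4 + 4 + 2 = 10 ≤ 12, throughput 5 + 14 + 11 = 30.
node-K + node-H: power draw 7 + 2 = 9 ≤ 12, throughput 15 + 11 = 26.
node-F + node-K: power draw 4 + 7 = 11 ≤ 12, throughput 14 + 15 = 29.
Best is node-E, node-F, and node-H with total throughput 30.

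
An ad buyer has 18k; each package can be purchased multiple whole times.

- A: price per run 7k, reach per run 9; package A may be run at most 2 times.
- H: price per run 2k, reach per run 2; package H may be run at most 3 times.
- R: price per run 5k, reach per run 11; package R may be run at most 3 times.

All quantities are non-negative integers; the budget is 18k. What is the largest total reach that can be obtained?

35

3×R: price 15 ≤ 18, reach 3·11 = 33.
1×H and 3×R: price 17 ≤ 18, reach 1·2 + 3·11 = 35.
Best is 35.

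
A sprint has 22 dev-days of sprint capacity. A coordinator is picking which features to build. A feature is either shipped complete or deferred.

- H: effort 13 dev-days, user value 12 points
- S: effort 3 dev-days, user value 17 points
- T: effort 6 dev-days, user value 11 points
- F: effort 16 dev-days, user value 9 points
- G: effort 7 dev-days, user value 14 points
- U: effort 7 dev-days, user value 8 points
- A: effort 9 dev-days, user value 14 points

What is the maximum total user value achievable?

45

Allowing fractional choices, the relaxed optimum would be about 51.3, but features are indivisible.
S + T + A: effort 3 + 6 + 9 = 18 ≤ 22, user value 17 + 11 + 14 = 42.
S + T + G: effort 3 + 6 + 7 = 16 ≤ 22, user value 17 + 11 + 14 = 42.
S + G + A: effort 3 + 7 + 9 = 19 ≤ 22, user value 17 + 14 + 14 = 45.
Best is S, G, and A with total user value 45.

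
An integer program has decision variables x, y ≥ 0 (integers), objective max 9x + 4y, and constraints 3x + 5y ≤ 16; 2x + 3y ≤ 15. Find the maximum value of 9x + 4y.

The continuous relaxation peaks at (5.33, 0) with value 48.00; rounding to a feasible lattice point costs some objective.
(x,y)=(5,0): 3·5+5·0=15≤16, 2·5+3·0=10≤15, objective 45.
(x,y)=(4,0): 3·4+5·0=12≤16, 2·4+3·0=8≤15, objective 36.
No feasible integer point exceeds 45.

45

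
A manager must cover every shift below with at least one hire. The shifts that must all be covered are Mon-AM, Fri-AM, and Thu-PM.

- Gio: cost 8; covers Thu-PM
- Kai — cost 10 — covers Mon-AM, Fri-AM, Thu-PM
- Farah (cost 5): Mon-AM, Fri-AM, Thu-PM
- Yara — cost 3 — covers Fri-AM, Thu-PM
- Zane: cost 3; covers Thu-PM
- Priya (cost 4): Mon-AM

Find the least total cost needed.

5

This is a weighted set-cover instance.
The greedy cost-per-new-shift heuristic would pick Yara and Priya for 7, but a cheaper cover exists.
Farah alone covers Mon-AM, Fri-AM, Thu-PM — every shift.
Total cost: 5.
No cover costs less than 5.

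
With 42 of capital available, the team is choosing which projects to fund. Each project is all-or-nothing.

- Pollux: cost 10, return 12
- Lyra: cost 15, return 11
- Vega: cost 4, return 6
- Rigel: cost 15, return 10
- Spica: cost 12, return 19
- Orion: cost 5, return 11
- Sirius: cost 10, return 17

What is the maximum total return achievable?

This is a 0-1 knapsack instance.
Allowing fractional choices, the relaxed optimum would be about 65.7, but projects are indivisible.
Pollux + Spica + Orion + Sirius: cost 10 + 12 + 5 + 10 = 37 ≤ 42, return 12 + 19 + 11 + 17 = 59.
Lyra + Spica + Orion + Sirius: cost 15 + 12 + 5 + 10 = 42 ≤ 42, return 11 + 19 + 11 + 17 = 58.
Pollux + Vega + Spica + Orion + Sirius: cost 10 + 4 + 12 + 5 + 10 = 41 ≤ 42, return 12 + 6 + 19 + 11 + 17 = 65.
Best is Pollux, Vega, Spica, Orion, and Sirius with total return 65.

65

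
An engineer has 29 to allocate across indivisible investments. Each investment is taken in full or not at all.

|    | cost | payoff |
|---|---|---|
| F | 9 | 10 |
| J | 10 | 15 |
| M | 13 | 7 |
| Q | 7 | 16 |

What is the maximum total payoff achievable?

41

Allowing fractional choices, the relaxed optimum would be about 42.6, but investments are indivisible.
F + M + Q: cost 9 + 13 + 7 = 29 ≤ 29, payoff 10 + 7 + 16 = 33.
F + J + Q: cost 9 + 10 + 7 = 26 ≤ 29, payoff 10 + 15 + 16 = 41.
Best is F, J, and Q with total payoff 41.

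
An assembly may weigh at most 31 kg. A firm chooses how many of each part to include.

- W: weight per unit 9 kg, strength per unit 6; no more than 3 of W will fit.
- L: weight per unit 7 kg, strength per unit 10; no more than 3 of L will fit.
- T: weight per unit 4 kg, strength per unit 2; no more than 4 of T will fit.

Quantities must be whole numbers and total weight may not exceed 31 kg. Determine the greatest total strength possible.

36

L has the best ratio (10/7); taking only L gives at most 3×10 = 30 (stopped by the supply cap of 3).
Mixing does better — 1×W and 3×L: weight 30 ≤ 31, strength 1·6 + 3·10 = 36.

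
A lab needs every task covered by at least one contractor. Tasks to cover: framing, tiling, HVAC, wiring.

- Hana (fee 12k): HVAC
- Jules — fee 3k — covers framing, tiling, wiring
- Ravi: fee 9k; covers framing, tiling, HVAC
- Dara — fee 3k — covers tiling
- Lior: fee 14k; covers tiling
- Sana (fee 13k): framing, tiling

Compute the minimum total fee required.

Choose Jules and Ravi: together they cover framing, tiling, HVAC, wiring — every task.
Total fee: 3 + 9 = 12.

12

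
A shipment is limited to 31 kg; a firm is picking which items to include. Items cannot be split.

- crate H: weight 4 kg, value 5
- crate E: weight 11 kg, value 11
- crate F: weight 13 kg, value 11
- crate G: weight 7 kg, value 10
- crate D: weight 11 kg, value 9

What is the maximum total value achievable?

Treat it as a binary knapsack problem.
Allowing fractional choices, the relaxed optimum would be about 33.6, but items are indivisible.
crate E + crate G + crate D: weight 11 + 7 + 11 = 29 ≤ 31, value 11 + 10 + 9 = 30.
crate E + crate F + crate G: weight 11 + 13 + 7 = 31 ≤ 31, value 11 + 11 + 10 = 32.
crate F + crate G + crate D: weight 13 + 7 + 11 = 31 ≤ 31, value 11 + 10 + 9 = 30.
Best is crate E, crate F, and crate G with total value 32.

32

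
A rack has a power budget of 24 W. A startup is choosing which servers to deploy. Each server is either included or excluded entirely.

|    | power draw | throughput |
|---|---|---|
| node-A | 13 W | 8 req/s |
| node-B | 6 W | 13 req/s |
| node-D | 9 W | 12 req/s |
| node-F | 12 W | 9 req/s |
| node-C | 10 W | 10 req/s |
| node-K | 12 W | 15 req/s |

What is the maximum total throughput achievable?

28

Treat it as a binary knapsack problem.
Take node-B and node-K: power draw 6 + 12 = 18 ≤ 24, throughput 13 + 15 = 28.
No other feasible combination does better.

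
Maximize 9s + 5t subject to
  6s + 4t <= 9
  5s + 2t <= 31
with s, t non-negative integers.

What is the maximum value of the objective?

Relaxing integrality, the LP optimum is 13.50 at (s,t) = (1.5, 0), which is not an integer point.
(s,t)=(0,2): 6·0+4·2=8≤9, 5·0+2·2=4≤31, objective 10.
(s,t)=(1,0): 6·1+4·0=6≤9, 5·1+2·0=5≤31, objective 9.
(s,t)=(0,1): 6·0+4·1=4≤9, 5·0+2·1=2≤31, objective 5.
No feasible integer point exceeds 10.

10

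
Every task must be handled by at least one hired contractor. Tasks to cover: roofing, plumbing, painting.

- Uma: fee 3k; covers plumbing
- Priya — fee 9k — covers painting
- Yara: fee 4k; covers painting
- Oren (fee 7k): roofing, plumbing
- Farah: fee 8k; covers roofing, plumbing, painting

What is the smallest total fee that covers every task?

Farah alone covers roofing, plumbing, painting — every task.
Total fee: 8.
No cover costs less than 8.

8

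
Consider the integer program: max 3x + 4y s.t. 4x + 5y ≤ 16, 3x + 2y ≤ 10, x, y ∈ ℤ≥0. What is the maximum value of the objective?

12

Relaxing integrality, the LP optimum is 12.80 at (x,y) = (0, 3.2), which is not an integer point.
(x,y)=(0,3) is feasible, giving 12.
(x,y)=(1,2) is feasible, giving 11.
(x,y)=(0,2) is feasible, giving 8.
The best lattice point is (0,3), giving 12.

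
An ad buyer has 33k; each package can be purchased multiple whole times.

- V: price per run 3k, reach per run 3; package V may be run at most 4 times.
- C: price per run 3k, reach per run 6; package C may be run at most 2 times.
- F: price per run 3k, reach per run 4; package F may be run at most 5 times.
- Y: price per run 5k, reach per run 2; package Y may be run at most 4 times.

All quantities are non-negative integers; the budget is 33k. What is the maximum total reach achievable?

3×V, 2×C, and 5×F: price 30 ≤ 33, reach 3·3 + 2·6 + 5·4 = 41.
4×V, 2×C, and 5×F: price 33 ≤ 33, reach 4·3 + 2·6 + 5·4 = 44.
Best is 44.

44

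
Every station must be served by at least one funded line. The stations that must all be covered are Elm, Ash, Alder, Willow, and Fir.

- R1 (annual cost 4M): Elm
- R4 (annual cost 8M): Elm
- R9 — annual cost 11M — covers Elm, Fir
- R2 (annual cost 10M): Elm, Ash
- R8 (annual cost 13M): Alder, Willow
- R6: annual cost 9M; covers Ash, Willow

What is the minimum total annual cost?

33

The greedy cost-per-new-station heuristic would pick R1, R6, R9, and R8 for 37, but a cheaper cover exists.
Choose R9, R8, and R6: together they cover Elm, Ash, Alder, Willow, Fir — every station.
Total annual cost: 11 + 13 + 9 = 33.
No cover costs less than 33.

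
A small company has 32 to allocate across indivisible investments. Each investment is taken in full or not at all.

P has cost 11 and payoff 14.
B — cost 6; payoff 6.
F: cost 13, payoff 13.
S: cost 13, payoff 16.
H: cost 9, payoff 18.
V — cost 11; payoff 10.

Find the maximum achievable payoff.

This is a 0-1 knapsack instance.
Allowing fractional choices, the relaxed optimum would be about 46.8, but investments are indivisible.
P + B + H: cost 11 + 6 + 9 = 26 ≤ 32, payoff 14 + 6 + 18 = 38.
P + H + V: cost 11 + 9 + 11 = 31 ≤ 32, payoff 14 + 18 + 10 = 42.
B + S + H: cost 6 + 13 + 9 = 28 ≤ 32, payoff 6 + 16 + 18 = 40.
Best is P, H, and V with total payoff 42.

42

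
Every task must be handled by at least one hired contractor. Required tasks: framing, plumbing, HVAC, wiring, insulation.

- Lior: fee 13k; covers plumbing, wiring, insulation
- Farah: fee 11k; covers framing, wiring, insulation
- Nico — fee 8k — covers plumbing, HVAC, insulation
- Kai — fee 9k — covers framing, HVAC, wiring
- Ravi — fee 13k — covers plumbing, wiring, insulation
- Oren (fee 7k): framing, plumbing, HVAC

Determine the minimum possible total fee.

17

The greedy cost-per-new-task heuristic would pick Oren and Farah for 18, but a cheaper cover exists.
Choose Nico and Kai: together they cover framing, plumbing, HVAC, wiring, insulation — every task.
Total fee: 8 + 9 = 17.
No cover costs less than 17.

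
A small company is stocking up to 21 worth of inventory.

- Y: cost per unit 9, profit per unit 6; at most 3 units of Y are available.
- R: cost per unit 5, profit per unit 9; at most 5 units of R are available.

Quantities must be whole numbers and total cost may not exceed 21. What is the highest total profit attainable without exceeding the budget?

36

R has the best ratio (9/5); taking only R gives at most 4×9 = 36 (stopped by the cost limit).
Optimal: 4×R: cost 20 ≤ 21, profit 4·9 = 36.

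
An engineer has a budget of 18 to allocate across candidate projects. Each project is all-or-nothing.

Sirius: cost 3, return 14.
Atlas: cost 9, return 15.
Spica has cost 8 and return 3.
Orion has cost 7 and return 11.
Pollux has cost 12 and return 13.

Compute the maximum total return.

29

Sirius + Atlas: cost 3 + 9 = 12 ≤ 18, return 14 + 15 = 29.
Sirius + Spica + Orion: cost 3 + 8 + 7 = 18 ≤ 18, return 14 + 3 + 11 = 28.
Best is Sirius and Atlas with total return 29.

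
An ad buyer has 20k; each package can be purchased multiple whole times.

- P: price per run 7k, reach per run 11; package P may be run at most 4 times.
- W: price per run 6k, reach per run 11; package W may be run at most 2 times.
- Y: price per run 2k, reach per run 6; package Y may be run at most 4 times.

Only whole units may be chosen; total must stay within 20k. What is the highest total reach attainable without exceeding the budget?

2×W and 3×Y: price 18 ≤ 20, reach 2·11 + 3·6 = 40.
2×W and 4×Y: price 20 ≤ 20, reach 2·11 + 4·6 = 46.
Best is 46.

46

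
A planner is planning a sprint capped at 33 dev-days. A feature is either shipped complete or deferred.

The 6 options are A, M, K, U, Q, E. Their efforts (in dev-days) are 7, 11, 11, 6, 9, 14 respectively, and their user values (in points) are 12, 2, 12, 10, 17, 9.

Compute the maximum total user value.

51

A + M + U + Q: effort 7 + 11 + 6 + 9 = 33 ≤ 33, user value 12 + 2 + 10 + 17 = 41.
A + K + Q: effort 7 + 11 + 9 = 27 ≤ 33, user value 12 + 12 + 17 = 41.
A + K + U + Q: effort 7 + 11 + 6 + 9 = 33 ≤ 33, user value 12 + 12 + 10 + 17 = 51.
Best is A, K, U, and Q with total user value 51.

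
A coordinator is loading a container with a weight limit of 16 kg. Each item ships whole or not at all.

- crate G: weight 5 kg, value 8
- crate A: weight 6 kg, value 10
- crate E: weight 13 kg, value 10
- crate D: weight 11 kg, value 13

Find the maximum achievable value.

Allowing fractional choices, the relaxed optimum would be about 23.9, but items are indivisible.
crate G + crate D: weight 5 + 11 = 16 ≤ 16, value 8 + 13 = 21.
crate G + crate A: weight 5 + 6 = 11 ≤ 16, value 8 + 10 = 18.
Best is crate G and crate D with total value 21.

21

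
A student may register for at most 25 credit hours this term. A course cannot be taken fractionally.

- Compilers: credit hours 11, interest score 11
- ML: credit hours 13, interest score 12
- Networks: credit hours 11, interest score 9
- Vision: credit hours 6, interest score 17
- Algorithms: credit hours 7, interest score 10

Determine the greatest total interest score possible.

38

Allowing fractional choices, the relaxed optimum would be about 38.9, but courses are indivisible.
Networks + Vision + Algorithms: credit hours 11 + 6 + 7 = 24 ≤ 25, interest score 9 + 17 + 10 = 36.
Compilers + Vision + Algorithms: credit hours 11 + 6 + 7 = 24 ≤ 25, interest score 11 + 17 + 10 = 38.
ML + Vision: credit hours 13 + 6 = 19 ≤ 25, interest score 12 + 17 = 29.
Best is Compilers, Vision, and Algorithms with total interest score 38.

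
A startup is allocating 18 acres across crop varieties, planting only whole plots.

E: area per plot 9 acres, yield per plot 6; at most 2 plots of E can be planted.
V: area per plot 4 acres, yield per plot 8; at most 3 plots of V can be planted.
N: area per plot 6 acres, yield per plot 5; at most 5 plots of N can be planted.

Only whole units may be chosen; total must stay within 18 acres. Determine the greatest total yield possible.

3×V and 1×N: area 18 ≤ 18, yield 3·8 + 1·5 = 29.
3×V: area 12 ≤ 18, yield 3·8 = 24.
Best is 29.

29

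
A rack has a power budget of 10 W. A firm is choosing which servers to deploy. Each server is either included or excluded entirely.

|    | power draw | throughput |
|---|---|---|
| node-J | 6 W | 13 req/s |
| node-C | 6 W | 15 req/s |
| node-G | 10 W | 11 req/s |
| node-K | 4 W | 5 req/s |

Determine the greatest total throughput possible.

20

Allowing fractional choices, the relaxed optimum would be about 23.7, but servers are indivisible.
node-J + node-K: power draw 6 + 4 = 10 ≤ 10, throughput 13 + 5 = 18.
node-C + node-K: power draw 6 + 4 = 10 ≤ 10, throughput 15 + 5 = 20.
Best is node-C and node-K with total throughput 20.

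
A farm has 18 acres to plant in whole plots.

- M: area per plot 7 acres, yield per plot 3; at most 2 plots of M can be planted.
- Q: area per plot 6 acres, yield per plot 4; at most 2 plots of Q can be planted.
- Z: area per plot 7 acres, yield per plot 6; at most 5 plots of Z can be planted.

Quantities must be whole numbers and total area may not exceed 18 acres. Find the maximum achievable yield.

1×Q and 1×Z: area 13 ≤ 18, yield 1·4 + 1·6 = 10.
2×Z: area 14 ≤ 18, yield 2·6 = 12.
Best is 12.

12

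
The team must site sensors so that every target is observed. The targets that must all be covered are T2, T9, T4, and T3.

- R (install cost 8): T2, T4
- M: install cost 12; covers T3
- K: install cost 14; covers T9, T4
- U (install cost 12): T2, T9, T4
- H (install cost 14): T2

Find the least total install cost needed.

24

The greedy cost-per-new-target heuristic would pick R, M, and U for 32, but a cheaper cover exists.
Choose M and U: together they cover T2, T9, T4, T3 — every target.
Total install cost: 12 + 12 = 24.
No cover costs less than 24.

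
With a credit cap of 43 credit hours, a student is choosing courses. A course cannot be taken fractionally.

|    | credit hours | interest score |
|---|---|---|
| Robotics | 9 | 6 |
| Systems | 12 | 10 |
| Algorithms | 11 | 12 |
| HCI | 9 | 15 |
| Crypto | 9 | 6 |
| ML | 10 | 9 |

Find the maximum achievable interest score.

Allowing fractional choices, the relaxed optimum would be about 46.7, but courses are indivisible.
Systems + Algorithms + HCI + Crypto: credit hours 12 + 11 + 9 + 9 = 41 ≤ 43, interest score 10 + 12 + 15 + 6 = 43.
Robotics + Systems + Algorithms + HCI: credit hours 9 + 12 + 11 + 9 = 41 ≤ 43, interest score 6 + 10 + 12 + 15 = 43.
Systems + Algorithms + HCI + ML: credit hours 12 + 11 + 9 + 10 = 42 ≤ 43, interest score 10 + 12 + 15 + 9 = 46.
Best is Systems, Algorithms, HCI, and ML with total interest score 46.

46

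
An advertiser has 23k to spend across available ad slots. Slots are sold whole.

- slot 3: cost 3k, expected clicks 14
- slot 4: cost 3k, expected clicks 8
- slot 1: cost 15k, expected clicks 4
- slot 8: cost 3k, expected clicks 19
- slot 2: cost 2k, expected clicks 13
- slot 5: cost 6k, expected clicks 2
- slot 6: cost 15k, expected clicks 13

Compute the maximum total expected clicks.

Allowing fractional choices, the relaxed optimum would be about 64.4, but ad slots are indivisible.
slot 3 + slot 8 + slot 2 + slot 6: cost 3 + 3 + 2 + 15 = 23 ≤ 23, expected clicks 14 + 19 + 13 + 13 = 59.
slot 3 + slot 4 + slot 8 + slot 2: cost 3 + 3 + 3 + 2 = 11 ≤ 23, expected clicks 14 + 8 + 19 + 13 = 54.
slot 3 + slot 4 + slot 8 + slot 2 + slot 5: cost 3 + 3 + 3 + 2 + 6 = 17 ≤ 23, expected clicks 14 + 8 + 19 + 13 + 2 = 56.
Best is slot 3, slot 8, slot 2, and slot 6 with total expected clicks 59.

59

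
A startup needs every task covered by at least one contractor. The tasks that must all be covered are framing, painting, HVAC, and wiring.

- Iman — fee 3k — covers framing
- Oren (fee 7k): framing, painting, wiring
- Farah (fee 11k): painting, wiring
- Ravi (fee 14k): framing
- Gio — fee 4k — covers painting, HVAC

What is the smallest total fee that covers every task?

The greedy cost-per-new-task heuristic would pick Gio, Iman, and Oren for 14, but a cheaper cover exists.
Choose Oren and Gio: together they cover framing, painting, HVAC, wiring — every task.
Total fee: 7 + 4 = 11.
No cover costs less than 11.

11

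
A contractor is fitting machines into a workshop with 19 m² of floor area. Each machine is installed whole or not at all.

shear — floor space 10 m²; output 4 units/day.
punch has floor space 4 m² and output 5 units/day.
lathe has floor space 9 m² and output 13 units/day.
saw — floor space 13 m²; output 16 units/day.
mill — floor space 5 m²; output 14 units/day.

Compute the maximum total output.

32

This is a 0-1 knapsack instance.
Allowing fractional choices, the relaxed optimum would be about 33.2, but machines are indivisible.
saw + mill: floor space 13 + 5 = 18 ≤ 19, output 16 + 14 = 30.
lathe + mill: floor space 9 + 5 = 14 ≤ 19, output 13 + 14 = 27.
punch + lathe + mill: floor space 4 + 9 + 5 = 18 ≤ 19, output 5 + 13 + 14 = 32.
Best is punch, lathe, and mill with total output 32.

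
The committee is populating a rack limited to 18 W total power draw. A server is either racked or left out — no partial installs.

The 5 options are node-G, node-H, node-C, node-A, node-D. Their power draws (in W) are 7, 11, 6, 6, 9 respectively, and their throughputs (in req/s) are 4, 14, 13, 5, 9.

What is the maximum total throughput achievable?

Take node-H and node-C: power draw 11 + 6 = 17 ≤ 18, throughput 14 + 13 = 27.
No other feasible combination does better.

27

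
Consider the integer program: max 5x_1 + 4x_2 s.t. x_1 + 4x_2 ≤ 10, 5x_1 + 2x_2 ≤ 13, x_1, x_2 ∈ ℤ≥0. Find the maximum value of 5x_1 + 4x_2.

14

(x_1,x_2)=(2,1): 1·2+4·1=6≤10, 5·2+2·1=12≤13, objective 14.
(x_1,x_2)=(1,2): 1·1+4·2=9≤10, 5·1+2·2=9≤13, objective 13.
(x_1,x_2)=(2,0): 1·2+4·0=2≤10, 5·2+2·0=10≤13, objective 10.
No feasible integer point exceeds 14.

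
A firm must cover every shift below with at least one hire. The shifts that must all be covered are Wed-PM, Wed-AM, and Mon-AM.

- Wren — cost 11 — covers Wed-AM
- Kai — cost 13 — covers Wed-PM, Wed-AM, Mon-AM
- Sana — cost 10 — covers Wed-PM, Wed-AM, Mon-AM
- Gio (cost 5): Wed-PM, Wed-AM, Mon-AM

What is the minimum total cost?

5

This is an integer covering problem.
Gio alone covers Wed-PM, Wed-AM, Mon-AM — every shift.
Total cost: 5.
No cover costs less than 5.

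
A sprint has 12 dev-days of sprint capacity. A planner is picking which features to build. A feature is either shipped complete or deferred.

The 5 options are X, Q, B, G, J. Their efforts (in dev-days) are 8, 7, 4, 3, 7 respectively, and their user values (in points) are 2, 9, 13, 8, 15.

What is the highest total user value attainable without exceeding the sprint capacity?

28

Treat it as a binary knapsack problem.
Allowing fractional choices, the relaxed optimum would be about 31.7, but features are indivisible.
G + J: effort 3 + 7 = 10 ≤ 12, user value 8 + 15 = 23.
B + J: effort 4 + 7 = 11 ≤ 12, user value 13 + 15 = 28.
Best is B and J with total user value 28.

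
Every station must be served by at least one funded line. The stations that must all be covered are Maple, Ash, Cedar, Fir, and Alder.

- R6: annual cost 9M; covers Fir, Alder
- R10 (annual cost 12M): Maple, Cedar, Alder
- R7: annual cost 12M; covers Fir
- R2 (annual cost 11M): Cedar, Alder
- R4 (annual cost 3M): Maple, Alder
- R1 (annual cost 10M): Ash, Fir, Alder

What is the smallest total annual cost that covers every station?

22

The greedy cost-per-new-station heuristic would pick R4, R1, and R2 for 24, but a cheaper cover exists.
Choose R10 and R1: together they cover Maple, Ash, Cedar, Fir, Alder — every station.
Total annual cost: 12 + 10 = 22.
No cover costs less than 22.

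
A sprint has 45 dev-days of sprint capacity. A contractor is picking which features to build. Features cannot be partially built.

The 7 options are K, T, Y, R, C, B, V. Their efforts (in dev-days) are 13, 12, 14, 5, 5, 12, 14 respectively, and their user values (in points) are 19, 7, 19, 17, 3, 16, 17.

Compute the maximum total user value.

Treat it as a binary knapsack problem.
Take K, Y, R, and B: effort 13 + 14 + 5 + 12 = 44 ≤ 45, user value 19 + 19 + 17 + 16 = 71.
No other feasible combination does better.

71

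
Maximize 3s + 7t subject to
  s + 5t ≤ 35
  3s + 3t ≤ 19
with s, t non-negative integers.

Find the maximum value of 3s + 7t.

42

(s,t)=(0,6): 1·0+5·6=30≤35, 3·0+3·6=18≤19, objective 42.
(s,t)=(1,5): 1·1+5·5=26≤35, 3·1+3·5=18≤19, objective 38.
(s,t)=(0,5): 1·0+5·5=25≤35, 3·0+3·5=15≤19, objective 35.
Maximum is 42 at (s,t)=(0,6).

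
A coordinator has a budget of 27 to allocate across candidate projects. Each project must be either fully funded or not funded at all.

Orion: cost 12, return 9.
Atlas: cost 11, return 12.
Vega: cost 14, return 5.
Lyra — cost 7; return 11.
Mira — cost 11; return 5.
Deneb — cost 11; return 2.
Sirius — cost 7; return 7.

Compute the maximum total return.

Take Atlas, Lyra, and Sirius: cost 11 + 7 + 7 = 25 ≤ 27, return 12 + 11 + 7 = 30.
No other feasible combination does better.

30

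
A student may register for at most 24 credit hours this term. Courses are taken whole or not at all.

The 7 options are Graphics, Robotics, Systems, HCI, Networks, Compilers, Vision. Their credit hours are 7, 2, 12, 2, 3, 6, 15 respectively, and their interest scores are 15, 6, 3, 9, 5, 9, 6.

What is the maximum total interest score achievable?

44

Allowing fractional choices, the relaxed optimum would be about 45.6, but courses are indivisible.
Graphics + Robotics + HCI + Networks + Compilers: credit hours 7 + 2 + 2 + 3 + 6 = 20 ≤ 24, interest score 15 + 6 + 9 + 5 + 9 = 44.
Graphics + HCI + Networks + Compilers: credit hours 7 + 2 + 3 + 6 = 18 ≤ 24, interest score 15 + 9 + 5 + 9 = 38.
Graphics + Robotics + HCI + Compilers: credit hours 7 + 2 + 2 + 6 = 17 ≤ 24, interest score 15 + 6 + 9 + 9 = 39.
Best is Graphics, Robotics, HCI, Networks, and Compilers with total interest score 44.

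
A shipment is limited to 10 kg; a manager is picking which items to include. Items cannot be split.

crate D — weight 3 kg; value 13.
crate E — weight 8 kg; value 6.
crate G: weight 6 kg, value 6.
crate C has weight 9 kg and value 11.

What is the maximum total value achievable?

Allowing fractional choices, the relaxed optimum would be about 21.6, but items are indivisible.
crate D + crate G: weight 3 + 6 = 9 ≤ 10, value 13 + 6 = 19.
crate D: weight 3 ≤ 10, value 13.
crate C: weight 9 ≤ 10, value 11.
Best is crate D and crate G with total value 19.

19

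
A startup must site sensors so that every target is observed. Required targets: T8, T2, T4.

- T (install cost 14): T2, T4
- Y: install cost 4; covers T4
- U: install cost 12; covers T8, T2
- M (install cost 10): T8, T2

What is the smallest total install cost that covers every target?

Choose Y and M: together they cover T8, T2, T4 — every target.
Total install cost: 4 + 10 = 14.
No cover costs less than 14.

14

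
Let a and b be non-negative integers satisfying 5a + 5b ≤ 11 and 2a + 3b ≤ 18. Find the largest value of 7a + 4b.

14

(a,b)=(2,0) is feasible, giving 14.
(a,b)=(1,1) is feasible, giving 11.
(a,b)=(1,0) is feasible, giving 7.
The best lattice point is (2,0), giving 14.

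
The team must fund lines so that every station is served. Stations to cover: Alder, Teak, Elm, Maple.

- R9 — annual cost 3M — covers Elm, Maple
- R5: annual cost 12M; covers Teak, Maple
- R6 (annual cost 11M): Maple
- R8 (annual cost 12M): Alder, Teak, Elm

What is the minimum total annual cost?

15

Choose R9 and R8: together they cover Alder, Teak, Elm, Maple — every station.
Total annual cost: 3 + 12 = 15.
No cover costs less than 15.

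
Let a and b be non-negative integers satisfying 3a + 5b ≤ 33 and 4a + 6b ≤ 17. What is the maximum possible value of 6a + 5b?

The continuous relaxation peaks at (4.25, 0) with value 25.50; rounding to a feasible lattice point costs some objective.
(a,b)=(4,0): 3·4+5·0=12≤33, 4·4+6·0=16≤17, objective 24.
(a,b)=(3,0): 3·3+5·0=9≤33, 4·3+6·0=12≤17, objective 18.
Maximum is 24 at (a,b)=(4,0).

24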